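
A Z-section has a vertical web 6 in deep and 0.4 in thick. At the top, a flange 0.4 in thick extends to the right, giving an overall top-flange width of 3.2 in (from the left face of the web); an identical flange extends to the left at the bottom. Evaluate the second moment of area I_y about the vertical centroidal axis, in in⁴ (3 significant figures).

Treat the section as a set of non-overlapping primitives; coordinates are from the bounding-box lower-left.
Web: 0.4 × 6, A = 2.4 in², x = 3 in, Ī = 0.032 in⁴.
Top flange (beyond web): 2.8 × 0.4, A = 1.12 in², x = 4.6 in, Ī = 0.73173 in⁴.
Bottom flange (beyond web): 2.8 × 0.4, A = 1.12 in², x = 1.4 in, Ī = 0.73173 in⁴.
Centroid: x̄ = ΣA·x / ΣA = 3 in.
Transfer each piece to the vertical centroidal axis using Ī + A·d² with d = x − 3:
  web: d = 0 in → contributes +0.032 in⁴
  top flange (beyond web): d = 1.6 in → contributes +3.5989 in⁴
  bottom flange (beyond web): d = -1.6 in → contributes +3.5989 in⁴
Total I = 7.2299 in⁴.

I_y ≈ 7.23 in⁴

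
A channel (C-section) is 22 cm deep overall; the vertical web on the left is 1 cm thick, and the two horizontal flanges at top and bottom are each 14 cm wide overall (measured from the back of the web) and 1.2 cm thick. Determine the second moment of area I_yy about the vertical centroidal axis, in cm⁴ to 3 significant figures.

Decompose the section into non-overlapping parts with the origin at the bottom-left of its bounding rectangle.
Web: 1 × 22, A = 22 cm², x = 0.5 cm, Ī = 1.8333 cm⁴.
Top flange (beyond web): 13 × 1.2, A = 15.6 cm², x = 7.5 cm, Ī = 219.7 cm⁴.
Bottom flange (beyond web): 13 × 1.2, A = 15.6 cm², x = 7.5 cm, Ī = 219.7 cm⁴.
Centroid: x̄ = ΣA·x / ΣA = 4.6053 cm.
Transfer each piece to the vertical centroidal axis using Ī + A·d² with d = x − 4.6053:
  web: d = -4.1053 cm → contributes +372.6 cm⁴
  top flange (beyond web): d = 2.8947 cm → contributes +350.42 cm⁴
  bottom flange (beyond web): d = 2.8947 cm → contributes +350.42 cm⁴
Total I = 1073.4 cm⁴.

I_yy ≈ 1070 cm⁴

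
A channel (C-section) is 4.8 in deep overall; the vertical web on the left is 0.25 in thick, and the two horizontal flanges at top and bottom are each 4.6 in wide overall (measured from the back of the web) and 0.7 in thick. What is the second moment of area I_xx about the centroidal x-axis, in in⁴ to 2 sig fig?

Break the section into simple shapes (no overlaps), measuring from the bottom-left corner of the bounding box.
Web: 0.25 × 4.8, A = 1.2 in², y = 2.4 in, Ī = 2.304 in⁴.
Top flange (beyond web): 4.35 × 0.7, A = 3.045 in², y = 4.45 in, Ī = 0.1243 in⁴.
Bottom flange (beyond web): 4.35 × 0.7, A = 3.045 in², y = 0.35 in, Ī = 0.1243 in⁴.
By symmetry the centroid is at mid-height, ȳ = 2.4 in.
Transfer each piece to the centroidal x-axis using Ī + A·d² with d = y − 2.4:
  web: d = 0 in → contributes +2.304 in⁴
  top flange (beyond web): d = 2.05 in → contributes +12.92 in⁴
  bottom flange (beyond web): d = -2.05 in → contributes +12.92 in⁴
Total I = 28.15 in⁴.

I_xx ≈ 28 in⁴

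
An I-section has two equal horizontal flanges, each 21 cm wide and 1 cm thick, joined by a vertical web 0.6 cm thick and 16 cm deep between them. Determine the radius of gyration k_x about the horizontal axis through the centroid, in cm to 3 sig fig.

k_x ≈ 7.93 cm

Break the section into simple shapes (no overlaps), measuring from the bottom-left corner of the bounding box.
Bottom flange: 21 × 1, A = 21 cm², y = 0.5 cm, Ī = 1.75 cm⁴.
Web: 0.6 × 16, A = 9.6 cm², y = 9 cm, Ī = 204.8 cm⁴.
Top flange: 21 × 1, A = 21 cm², y = 17.5 cm, Ī = 1.75 cm⁴.
By symmetry the centroid is at mid-height, ȳ = 9 cm.
Transfer each piece to the horizontal axis through the centroid using Ī + A·d² with d = y − 9:
  bottom flange: d = -8.5 cm → contributes +1 519 cm⁴
  web: d = 0 cm → contributes +204.8 cm⁴
  top flange: d = 8.5 cm → contributes +1 519 cm⁴
Total I = 3242.8 cm⁴.
Radius of gyration: k = √(I/A) = √(3242.8 / 51.6) = 7.9275 cm.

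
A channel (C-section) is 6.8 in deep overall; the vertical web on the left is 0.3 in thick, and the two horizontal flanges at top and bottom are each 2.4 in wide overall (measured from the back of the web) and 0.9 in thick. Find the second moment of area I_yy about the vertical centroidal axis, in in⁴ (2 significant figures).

I_yy ≈ 3.3 in⁴

Split into non-overlapping primitives; take the origin at the lower-left of the bounding box.
Web: 0.3 × 6.8, A = 2.04 in², x = 0.15 in, Ī = 0.0153 in⁴.
Top flange (beyond web): 2.1 × 0.9, A = 1.89 in², x = 1.35 in, Ī = 0.6946 in⁴.
Bottom flange (beyond web): 2.1 × 0.9, A = 1.89 in², x = 1.35 in, Ī = 0.6946 in⁴.
Centroid: x̄ = ΣA·x / ΣA = 0.9294 in.
Transfer each piece to the vertical centroidal axis using Ī + A·d² with d = x − 0.9294:
  web: d = -0.7794 in → contributes +1.254 in⁴
  top flange (beyond web): d = 0.4206 in → contributes +1.029 in⁴
  bottom flange (beyond web): d = 0.4206 in → contributes +1.029 in⁴
Total I = 3.312 in⁴.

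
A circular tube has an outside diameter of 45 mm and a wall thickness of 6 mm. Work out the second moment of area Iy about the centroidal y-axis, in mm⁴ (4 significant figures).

Iy ≈ 1.431 × 10⁵ mm⁴

Treat the section as a set of non-overlapping primitives; coordinates are from the bounding-box lower-left.
Outer circle: ⌀45, A = 1590.43 mm², x = 22.5 mm, Ī = 201 289 mm⁴.
Bore (subtracted): ⌀33, A = 855.299 mm², x = 22.5 mm, Ī = 58213.8 mm⁴.
By symmetry the centroid is at mid-width, x̄ = 22.5 mm.
All pieces are centred on the centroidal y-axis, so I = ΣĪ (holes subtracted) = 143 075 mm⁴.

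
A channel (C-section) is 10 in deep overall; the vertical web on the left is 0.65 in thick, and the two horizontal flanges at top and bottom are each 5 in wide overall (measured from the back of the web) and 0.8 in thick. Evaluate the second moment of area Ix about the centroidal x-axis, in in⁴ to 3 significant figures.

Ix ≈ 202 in⁴

Split into non-overlapping primitives; take the origin at the lower-left of the bounding box.
Web: 0.65 × 10, A = 6.5 in², y = 5 in, Ī = 54.167 in⁴.
Top flange (beyond web): 4.35 × 0.8, A = 3.48 in², y = 9.6 in, Ī = 0.1856 in⁴.
Bottom flange (beyond web): 4.35 × 0.8, A = 3.48 in², y = 0.4 in, Ī = 0.1856 in⁴.
By symmetry the centroid is at mid-height, ȳ = 5 in.
Transfer each piece to the centroidal x-axis using Ī + A·d² with d = y − 5:
  web: d = 0 in → contributes +54.167 in⁴
  top flange (beyond web): d = 4.6 in → contributes +73.822 in⁴
  bottom flange (beyond web): d = -4.6 in → contributes +73.822 in⁴
Total I = 201.81 in⁴.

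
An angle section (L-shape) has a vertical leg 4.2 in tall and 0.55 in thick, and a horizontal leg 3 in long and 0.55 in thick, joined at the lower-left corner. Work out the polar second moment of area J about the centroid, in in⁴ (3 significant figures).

Split into non-overlapping primitives; take the origin at the lower-left of the bounding box.
Vertical leg: 0.55 × 4.2, A = 2.31 in², y = 2.1 in, Ī = 3.3957 in⁴.
Horizontal leg (remainder): 2.45 × 0.55, A = 1.3475 in², y = 0.275 in, Ī = 0.033968 in⁴.
Centroid: ȳ = ΣA·y / ΣA = 1.4276 in.
Transfer each piece to the centroidal x-axis using Ī + A·d² with d = y − 1.4276:
  vertical leg: d = 0.67237 in → contributes +4.44 in⁴
  horizontal leg (remainder): d = -1.1526 in → contributes +1.8242 in⁴
Total I = 6.2642 in⁴.
For the y-axis: x̄ = 0.82763 in.
Repeating about the centroidal y-axis gives I_y = 2.6471 in⁴.
Polar second moment: J = I_x + I_y = 8.9113 in⁴.

J ≈ 8.91 in⁴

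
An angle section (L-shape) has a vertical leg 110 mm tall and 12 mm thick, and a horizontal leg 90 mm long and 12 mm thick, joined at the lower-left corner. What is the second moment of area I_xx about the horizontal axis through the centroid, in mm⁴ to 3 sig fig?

Split into non-overlapping primitives; take the origin at the lower-left of the bounding box.
Vertical leg: 12 × 110, A = 1 320 mm², y = 55 mm, Ī = 1 331 000 mm⁴.
Horizontal leg (remainder): 78 × 12, A = 936 mm², y = 6 mm, Ī = 11 232 mm⁴.
Centroid: ȳ = ΣA·y / ΣA = 34.67 mm.
Transfer each piece to the horizontal axis through the centroid using Ī + A·d² with d = y − 34.67:
  vertical leg: d = 20.33 mm → contributes +1 876 556 mm⁴
  horizontal leg (remainder): d = -28.67 mm → contributes +780 606 mm⁴
Total I = 2 657 163 mm⁴.

I_xx ≈ 2.66 × 10⁶ mm⁴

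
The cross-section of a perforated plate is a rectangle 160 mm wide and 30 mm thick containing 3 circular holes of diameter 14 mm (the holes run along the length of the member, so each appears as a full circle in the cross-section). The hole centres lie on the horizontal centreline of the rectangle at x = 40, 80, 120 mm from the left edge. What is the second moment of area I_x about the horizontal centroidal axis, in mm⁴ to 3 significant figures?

I_x ≈ 3.54 × 10⁵ mm⁴

Split into non-overlapping primitives; take the origin at the lower-left of the bounding box.
Plate: 160 × 30, A = 4 800 mm², y = 15 mm, Ī = 360 000 mm⁴.
Hole 1 (subtracted): ⌀14, A = 153.94 mm², y = 15 mm, Ī = 1885.7 mm⁴.
Hole 2 (subtracted): ⌀14, A = 153.94 mm², y = 15 mm, Ī = 1885.7 mm⁴.
Hole 3 (subtracted): ⌀14, A = 153.94 mm², y = 15 mm, Ī = 1885.7 mm⁴.
By symmetry the centroid is at mid-height, ȳ = 15 mm.
All pieces are centred on the horizontal centroidal axis, so I = ΣĪ (holes subtracted) = 354 343 mm⁴.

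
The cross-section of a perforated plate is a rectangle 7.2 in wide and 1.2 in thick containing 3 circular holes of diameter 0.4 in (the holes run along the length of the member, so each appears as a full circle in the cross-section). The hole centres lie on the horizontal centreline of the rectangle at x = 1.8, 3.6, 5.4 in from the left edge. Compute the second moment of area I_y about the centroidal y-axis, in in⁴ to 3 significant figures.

Split into non-overlapping primitives; take the origin at the lower-left of the bounding box.
Plate: 7.2 × 1.2, A = 8.64 in², x = 3.6 in, Ī = 37.325 in⁴.
Hole 1 (subtracted): ⌀0.4, A = 0.12566 in², x = 1.8 in, Ī = 0.0012566 in⁴.
Hole 2 (subtracted): ⌀0.4, A = 0.12566 in², x = 3.6 in, Ī = 0.0012566 in⁴.
Hole 3 (subtracted): ⌀0.4, A = 0.12566 in², x = 5.4 in, Ī = 0.0012566 in⁴.
By symmetry the centroid is at mid-width, x̄ = 3.6 in.
Transfer each piece to the centroidal y-axis using Ī + A·d² with d = x − 3.6:
  plate: d = 0 in → contributes +37.325 in⁴
  hole 1: d = -1.8 in → contributes −0.40841 in⁴
  hole 2: d = 0 in → contributes −0.0012566 in⁴
  hole 3: d = 1.8 in → contributes −0.40841 in⁴
Total I = 36.507 in⁴.

I_y ≈ 36.5 in⁴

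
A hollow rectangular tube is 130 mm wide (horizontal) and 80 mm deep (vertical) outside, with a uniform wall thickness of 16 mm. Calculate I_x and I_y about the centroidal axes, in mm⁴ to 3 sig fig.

I_x ≈ 4.64 × 10⁶ mm⁴, I_y ≈ 1.09 × 10⁷ mm⁴

Treat the section as a set of non-overlapping primitives; coordinates are from the bounding-box lower-left.
Outer rectangle: 130 × 80, A = 10 400 mm², y = 40 mm, Ī = 5 546 667 mm⁴.
Inner void (subtracted): 98 × 48, A = 4 704 mm², y = 40 mm, Ī = 903 168 mm⁴.
By symmetry the centroid is at mid-height, ȳ = 40 mm.
All pieces are centred on the centroidal x-axis, so I = ΣĪ (holes subtracted) = 4 643 499 mm⁴.
Repeating about the centroidal y-axis gives I_y = 10 881 899 mm⁴.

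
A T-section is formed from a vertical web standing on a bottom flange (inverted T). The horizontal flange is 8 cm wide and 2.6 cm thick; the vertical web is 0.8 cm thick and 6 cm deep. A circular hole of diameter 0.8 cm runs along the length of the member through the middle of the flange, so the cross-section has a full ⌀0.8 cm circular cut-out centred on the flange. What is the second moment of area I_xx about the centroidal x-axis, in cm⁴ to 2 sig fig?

Treat the section as a set of non-overlapping primitives; coordinates are from the bounding-box lower-left.
Flange: 8 × 2.6, A = 20.8 cm², y = 1.3 cm, Ī = 11.72 cm⁴.
Web: 0.8 × 6, A = 4.8 cm², y = 5.6 cm, Ī = 14.4 cm⁴.
Hole (subtracted): ⌀0.8, A = 0.5027 cm², y = 1.3 cm, Ī = 0.02011 cm⁴.
Centroid: ȳ = ΣA·y / ΣA = 2.122 cm.
Transfer each piece to the centroidal x-axis using Ī + A·d² with d = y − 2.122:
  flange: d = -0.8224 cm → contributes +25.79 cm⁴
  web: d = 3.478 cm → contributes +72.45 cm⁴
  hole: d = -0.8224 cm → contributes −0.3601 cm⁴
Total I = 97.87 cm⁴.

I_xx ≈ 98 cm⁴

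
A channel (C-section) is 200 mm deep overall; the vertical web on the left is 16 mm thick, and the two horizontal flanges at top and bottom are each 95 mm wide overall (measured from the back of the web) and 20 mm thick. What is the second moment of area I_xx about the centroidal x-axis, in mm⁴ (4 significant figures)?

Split into non-overlapping primitives; take the origin at the lower-left of the bounding box.
Web: 16 × 200, A = 3 200 mm², y = 100 mm, Ī = 10 666 667 mm⁴.
Top flange (beyond web): 79 × 20, A = 1 580 mm², y = 190 mm, Ī = 52666.7 mm⁴.
Bottom flange (beyond web): 79 × 20, A = 1 580 mm², y = 10 mm, Ī = 52666.7 mm⁴.
By symmetry the centroid is at mid-height, ȳ = 100 mm.
Transfer each piece to the centroidal x-axis using Ī + A·d² with d = y − 100:
  web: d = 0 mm → contributes +10 666 667 mm⁴
  top flange (beyond web): d = 90 mm → contributes +12 850 667 mm⁴
  bottom flange (beyond web): d = -90 mm → contributes +12 850 667 mm⁴
Total I = 36 368 000 mm⁴.

I_xx ≈ 3.637 × 10⁷ mm⁴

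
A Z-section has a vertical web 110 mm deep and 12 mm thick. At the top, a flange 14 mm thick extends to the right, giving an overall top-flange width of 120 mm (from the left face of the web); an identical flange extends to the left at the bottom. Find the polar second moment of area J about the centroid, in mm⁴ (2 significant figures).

J ≈ 2.2 × 10⁷ mm⁴

Break the section into simple shapes (no overlaps), measuring from the bottom-left corner of the bounding box.
Web: 12 × 110, A = 1 320 mm², y = 55 mm, Ī = 1 331 000 mm⁴.
Top flange (beyond web): 108 × 14, A = 1 512 mm², y = 103 mm, Ī = 24 696 mm⁴.
Bottom flange (beyond web): 108 × 14, A = 1 512 mm², y = 7 mm, Ī = 24 696 mm⁴.
Centroid: ȳ = ΣA·y / ΣA = 55 mm.
Transfer each piece to the centroidal x-axis using Ī + A·d² with d = y − 55:
  web: d = 0 mm → contributes +1 331 000 mm⁴
  top flange (beyond web): d = 48 mm → contributes +3 508 344 mm⁴
  bottom flange (beyond web): d = -48 mm → contributes +3 508 344 mm⁴
Total I = 8 347 688 mm⁴.
For the y-axis: x̄ = 114 mm.
Repeating about the centroidal y-axis gives I_y = 13 841 568 mm⁴.
Polar second moment: J = I_x + I_y = 22 189 256 mm⁴.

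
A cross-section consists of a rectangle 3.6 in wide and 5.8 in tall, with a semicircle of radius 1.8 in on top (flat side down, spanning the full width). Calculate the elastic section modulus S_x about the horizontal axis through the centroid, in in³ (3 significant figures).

S_x ≈ 28.8 in³

Treat the section as a set of non-overlapping primitives; coordinates are from the bounding-box lower-left.
Rectangular body: 3.6 × 5.8, A = 20.88 in², y = 2.9 in, Ī = 58.534 in⁴.
Semicircular cap: semicircle r = 1.8, A = 5.0894 in², y = 6.5639 in, Ī = 1.1522 in⁴.
Centroid: ȳ = ΣA·y / ΣA = 3.618 in.
Transfer each piece to the horizontal axis through the centroid using Ī + A·d² with d = y − 3.618:
  rectangular body: d = -0.71805 in → contributes +69.299 in⁴
  semicircular cap: d = 2.9459 in → contributes +45.319 in⁴
Total I = 114.62 in⁴.
Extreme fibre distance c = 3.982 in; S = I/c = 28.784 in³.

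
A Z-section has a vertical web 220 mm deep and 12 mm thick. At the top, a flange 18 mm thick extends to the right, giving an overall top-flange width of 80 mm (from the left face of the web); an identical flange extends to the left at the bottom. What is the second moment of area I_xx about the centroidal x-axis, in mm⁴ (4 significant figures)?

Break the section into simple shapes (no overlaps), measuring from the bottom-left corner of the bounding box.
Web: 12 × 220, A = 2 640 mm², y = 110 mm, Ī = 10 648 000 mm⁴.
Top flange (beyond web): 68 × 18, A = 1 224 mm², y = 211 mm, Ī = 33 048 mm⁴.
Bottom flange (beyond web): 68 × 18, A = 1 224 mm², y = 9 mm, Ī = 33 048 mm⁴.
Centroid: ȳ = ΣA·y / ΣA = 110 mm.
Transfer each piece to the centroidal x-axis using Ī + A·d² with d = y − 110:
  web: d = 0 mm → contributes +10 648 000 mm⁴
  top flange (beyond web): d = 101 mm → contributes +12 519 072 mm⁴
  bottom flange (beyond web): d = -101 mm → contributes +12 519 072 mm⁴
Total I = 35 686 144 mm⁴.

I_xx ≈ 3.569 × 10⁷ mm⁴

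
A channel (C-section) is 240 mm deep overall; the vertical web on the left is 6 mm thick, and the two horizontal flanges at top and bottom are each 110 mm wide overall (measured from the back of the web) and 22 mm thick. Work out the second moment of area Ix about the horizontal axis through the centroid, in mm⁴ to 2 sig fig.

Ix ≈ 6.1 × 10⁷ mm⁴

Break the section into simple shapes (no overlaps), measuring from the bottom-left corner of the bounding box.
Web: 6 × 240, A = 1 440 mm², y = 120 mm, Ī = 6 912 000 mm⁴.
Top flange (beyond web): 104 × 22, A = 2 288 mm², y = 229 mm, Ī = 92 283 mm⁴.
Bottom flange (beyond web): 104 × 22, A = 2 288 mm², y = 11 mm, Ī = 92 283 mm⁴.
By symmetry the centroid is at mid-height, ȳ = 120 mm.
Transfer each piece to the horizontal axis through the centroid using Ī + A·d² with d = y − 120:
  web: d = 0 mm → contributes +6 912 000 mm⁴
  top flange (beyond web): d = 109 mm → contributes +27 276 011 mm⁴
  bottom flange (beyond web): d = -109 mm → contributes +27 276 011 mm⁴
Total I = 61 464 021 mm⁴.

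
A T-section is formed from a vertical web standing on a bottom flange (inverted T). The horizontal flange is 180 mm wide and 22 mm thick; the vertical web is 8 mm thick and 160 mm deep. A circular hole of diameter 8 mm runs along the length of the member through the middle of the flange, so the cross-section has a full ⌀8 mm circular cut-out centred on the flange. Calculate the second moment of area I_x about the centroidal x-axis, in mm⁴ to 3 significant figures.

I_x ≈ 1.09 × 10⁷ mm⁴

Split into non-overlapping primitives; take the origin at the lower-left of the bounding box.
Flange: 180 × 22, A = 3 960 mm², y = 11 mm, Ī = 159 720 mm⁴.
Web: 8 × 160, A = 1 280 mm², y = 102 mm, Ī = 2 730 667 mm⁴.
Hole (subtracted): ⌀8, A = 50.265 mm², y = 11 mm, Ī = 201.06 mm⁴.
Centroid: ȳ = ΣA·y / ΣA = 33.444 mm.
Transfer each piece to the centroidal x-axis using Ī + A·d² with d = y − 33.444:
  flange: d = -22.444 mm → contributes +2 154 558 mm⁴
  web: d = 68.556 mm → contributes +8 746 517 mm⁴
  hole: d = -22.444 mm → contributes −25 522 mm⁴
Total I = 10 875 553 mm⁴.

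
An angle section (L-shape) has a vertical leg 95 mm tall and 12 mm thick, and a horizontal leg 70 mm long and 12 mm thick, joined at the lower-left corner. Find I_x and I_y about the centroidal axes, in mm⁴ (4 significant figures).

Break the section into simple shapes (no overlaps), measuring from the bottom-left corner of the bounding box.
Vertical leg: 12 × 95, A = 1 140 mm², y = 47.5 mm, Ī = 857 375 mm⁴.
Horizontal leg (remainder): 58 × 12, A = 696 mm², y = 6 mm, Ī = 8 352 mm⁴.
Centroid: ȳ = ΣA·y / ΣA = 31.768 mm.
Transfer each piece to the centroidal x-axis using Ī + A·d² with d = y − 31.768:
  vertical leg: d = 15.732 mm → contributes +1 139 521 mm⁴
  horizontal leg (remainder): d = -25.768 mm → contributes +470 488 mm⁴
Total I = 1 610 009 mm⁴.
For the y-axis: x̄ = 19.268 mm.
Repeating about the centroidal y-axis gives I_y = 738 184 mm⁴.

I_x ≈ 1.610 × 10⁶ mm⁴, I_y ≈ 7.382 × 10⁵ mm⁴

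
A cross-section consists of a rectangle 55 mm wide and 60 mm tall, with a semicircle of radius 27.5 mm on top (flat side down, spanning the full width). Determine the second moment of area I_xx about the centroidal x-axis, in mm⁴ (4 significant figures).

I_xx ≈ 2.570 × 10⁶ mm⁴

Decompose the section into non-overlapping parts with the origin at the bottom-left of its bounding rectangle.
Rectangular body: 55 × 60, A = 3 300 mm², y = 30 mm, Ī = 990 000 mm⁴.
Semicircular cap: semicircle r = 27.5, A = 1187.91 mm², y = 71.6714 mm, Ī = 62771.5 mm⁴.
Centroid: ȳ = ΣA·y / ΣA = 41.0301 mm.
Transfer each piece to the centroidal x-axis using Ī + A·d² with d = y − 41.0301:
  rectangular body: d = -11.0301 mm → contributes +1 391 486 mm⁴
  semicircular cap: d = 30.6413 mm → contributes +1 178 091 mm⁴
Total I = 2 569 577 mm⁴.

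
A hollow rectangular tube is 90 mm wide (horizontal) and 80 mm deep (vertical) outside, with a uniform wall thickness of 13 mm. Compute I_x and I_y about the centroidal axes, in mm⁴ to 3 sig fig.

I_x ≈ 3.00 × 10⁶ mm⁴, I_y ≈ 3.68 × 10⁶ mm⁴

Break the section into simple shapes (no overlaps), measuring from the bottom-left corner of the bounding box.
Outer rectangle: 90 × 80, A = 7 200 mm², y = 40 mm, Ī = 3 840 000 mm⁴.
Inner void (subtracted): 64 × 54, A = 3 456 mm², y = 40 mm, Ī = 839 808 mm⁴.
By symmetry the centroid is at mid-height, ȳ = 40 mm.
All pieces are centred on the centroidal x-axis, so I = ΣĪ (holes subtracted) = 3 000 192 mm⁴.
Repeating about the centroidal y-axis gives I_y = 3 680 352 mm⁴.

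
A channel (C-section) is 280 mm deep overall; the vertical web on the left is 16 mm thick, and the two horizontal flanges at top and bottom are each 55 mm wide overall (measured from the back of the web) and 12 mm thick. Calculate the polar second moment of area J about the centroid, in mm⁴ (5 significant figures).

Split into non-overlapping primitives; take the origin at the lower-left of the bounding box.
Web: 16 × 280, A = 4 480 mm², y = 140 mm, Ī = 29 269 333 mm⁴.
Top flange (beyond web): 39 × 12, A = 468 mm², y = 274 mm, Ī = 5 616 mm⁴.
Bottom flange (beyond web): 39 × 12, A = 468 mm², y = 6 mm, Ī = 5 616 mm⁴.
By symmetry the centroid is at mid-height, ȳ = 140 mm.
Transfer each piece to the centroidal x-axis using Ī + A·d² with d = y − 140:
  web: d = 0 mm → contributes +29 269 333 mm⁴
  top flange (beyond web): d = 134 mm → contributes +8 409 024 mm⁴
  bottom flange (beyond web): d = -134 mm → contributes +8 409 024 mm⁴
Total I = 46 087 381 mm⁴.
For the y-axis: x̄ = 12.75258 mm.
Repeating about the centroidal y-axis gives I_y = 799729.8 mm⁴.
Polar second moment: J = I_x + I_y = 46 887 111 mm⁴.

J ≈ 4.6887 × 10⁷ mm⁴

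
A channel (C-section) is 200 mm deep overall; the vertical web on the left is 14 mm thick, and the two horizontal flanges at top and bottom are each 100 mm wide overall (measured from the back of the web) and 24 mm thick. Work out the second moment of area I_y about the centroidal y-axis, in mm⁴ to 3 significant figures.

I_y ≈ 6.76 × 10⁶ mm⁴

Treat the section as a set of non-overlapping primitives; coordinates are from the bounding-box lower-left.
Web: 14 × 200, A = 2 800 mm², x = 7 mm, Ī = 45 733 mm⁴.
Top flange (beyond web): 86 × 24, A = 2 064 mm², x = 57 mm, Ī = 1 272 112 mm⁴.
Bottom flange (beyond web): 86 × 24, A = 2 064 mm², x = 57 mm, Ī = 1 272 112 mm⁴.
Centroid: x̄ = ΣA·x / ΣA = 36.792 mm.
Transfer each piece to the centroidal y-axis using Ī + A·d² with d = x − 36.792:
  web: d = -29.792 mm → contributes +2 530 935 mm⁴
  top flange (beyond web): d = 20.208 mm → contributes +2 114 961 mm⁴
  bottom flange (beyond web): d = 20.208 mm → contributes +2 114 961 mm⁴
Total I = 6 760 858 mm⁴.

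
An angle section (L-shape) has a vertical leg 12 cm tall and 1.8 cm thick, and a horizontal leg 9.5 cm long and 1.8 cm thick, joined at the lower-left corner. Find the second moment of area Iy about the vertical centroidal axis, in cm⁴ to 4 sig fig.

Iy ≈ 264.8 cm⁴

Split into non-overlapping primitives; take the origin at the lower-left of the bounding box.
Vertical leg: 1.8 × 12, A = 21.6 cm², x = 0.9 cm, Ī = 5.832 cm⁴.
Horizontal leg (remainder): 7.7 × 1.8, A = 13.86 cm², x = 5.65 cm, Ī = 68.48 cm⁴.
Centroid: x̄ = ΣA·x / ΣA = 2.7566 cm.
Transfer each piece to the vertical centroidal axis using Ī + A·d² with d = x − 2.7566:
  vertical leg: d = -1.8566 cm → contributes +80.2863 cm⁴
  horizontal leg (remainder): d = 2.8934 cm → contributes +184.513 cm⁴
Total I = 264.799 cm⁴.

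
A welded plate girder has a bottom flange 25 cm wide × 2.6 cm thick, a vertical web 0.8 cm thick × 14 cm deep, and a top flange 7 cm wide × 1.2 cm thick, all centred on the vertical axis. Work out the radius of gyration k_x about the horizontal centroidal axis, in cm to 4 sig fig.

Break the section into simple shapes (no overlaps), measuring from the bottom-left corner of the bounding box.
Bottom plate: 25 × 2.6, A = 65 cm², y = 1.3 cm, Ī = 36.6167 cm⁴.
Web plate: 0.8 × 14, A = 11.2 cm², y = 9.6 cm, Ī = 182.933 cm⁴.
Top plate: 7 × 1.2, A = 8.4 cm², y = 17.2 cm, Ī = 1.008 cm⁴.
Centroid: ȳ = ΣA·y / ΣA = 3.97754 cm.
Transfer each piece to the horizontal centroidal axis using Ī + A·d² with d = y − 3.97754:
  bottom plate: d = -2.67754 cm → contributes +502.616 cm⁴
  web plate: d = 5.62246 cm → contributes +536.988 cm⁴
  top plate: d = 13.2225 cm → contributes +1469.61 cm⁴
Total I = 2509.21 cm⁴.
Radius of gyration: k = √(I/A) = √(2509.21 / 84.6) = 5.44607 cm.

k_x ≈ 5.446 cm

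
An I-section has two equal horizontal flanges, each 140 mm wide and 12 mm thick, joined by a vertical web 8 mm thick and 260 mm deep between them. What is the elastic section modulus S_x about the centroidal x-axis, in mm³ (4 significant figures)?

Treat the section as a set of non-overlapping primitives; coordinates are from the bounding-box lower-left.
Bottom flange: 140 × 12, A = 1 680 mm², y = 6 mm, Ī = 20 160 mm⁴.
Web: 8 × 260, A = 2 080 mm², y = 142 mm, Ī = 11 717 333 mm⁴.
Top flange: 140 × 12, A = 1 680 mm², y = 278 mm, Ī = 20 160 mm⁴.
By symmetry the centroid is at mid-height, ȳ = 142 mm.
Transfer each piece to the centroidal x-axis using Ī + A·d² with d = y − 142:
  bottom flange: d = -136 mm → contributes +31 093 440 mm⁴
  web: d = 0 mm → contributes +11 717 333 mm⁴
  top flange: d = 136 mm → contributes +31 093 440 mm⁴
Total I = 73 904 213 mm⁴.
Extreme fibre distance c = 142 mm; S = I/c = 520 452 mm³.

S_x ≈ 5.205 × 10⁵ mm³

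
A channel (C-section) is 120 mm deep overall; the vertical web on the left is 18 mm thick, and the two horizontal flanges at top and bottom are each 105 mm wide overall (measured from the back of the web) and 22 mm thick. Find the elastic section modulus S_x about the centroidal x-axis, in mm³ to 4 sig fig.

S_x ≈ 1.990 × 10⁵ mm³

Break the section into simple shapes (no overlaps), measuring from the bottom-left corner of the bounding box.
Web: 18 × 120, A = 2 160 mm², y = 60 mm, Ī = 2 592 000 mm⁴.
Top flange (beyond web): 87 × 22, A = 1 914 mm², y = 109 mm, Ī = 77 198 mm⁴.
Bottom flange (beyond web): 87 × 22, A = 1 914 mm², y = 11 mm, Ī = 77 198 mm⁴.
By symmetry the centroid is at mid-height, ȳ = 60 mm.
Transfer each piece to the centroidal x-axis using Ī + A·d² with d = y − 60:
  web: d = 0 mm → contributes +2 592 000 mm⁴
  top flange (beyond web): d = 49 mm → contributes +4 672 712 mm⁴
  bottom flange (beyond web): d = -49 mm → contributes +4 672 712 mm⁴
Total I = 11 937 424 mm⁴.
Extreme fibre distance c = 60 mm; S = I/c = 198 957 mm³.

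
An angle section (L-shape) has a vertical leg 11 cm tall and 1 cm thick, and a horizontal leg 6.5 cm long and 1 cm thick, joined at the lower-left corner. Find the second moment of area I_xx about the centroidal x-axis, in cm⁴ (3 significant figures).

I_xx ≈ 203 cm⁴

Decompose the section into non-overlapping parts with the origin at the bottom-left of its bounding rectangle.
Vertical leg: 1 × 11, A = 11 cm², y = 5.5 cm, Ī = 110.92 cm⁴.
Horizontal leg (remainder): 5.5 × 1, A = 5.5 cm², y = 0.5 cm, Ī = 0.45833 cm⁴.
Centroid: ȳ = ΣA·y / ΣA = 3.8333 cm.
Transfer each piece to the centroidal x-axis using Ī + A·d² with d = y − 3.8333:
  vertical leg: d = 1.6667 cm → contributes +141.47 cm⁴
  horizontal leg (remainder): d = -3.3333 cm → contributes +61.569 cm⁴
Total I = 203.04 cm⁴.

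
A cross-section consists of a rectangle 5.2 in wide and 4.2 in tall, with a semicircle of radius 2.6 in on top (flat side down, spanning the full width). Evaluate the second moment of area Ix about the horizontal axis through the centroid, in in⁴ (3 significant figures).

Break the section into simple shapes (no overlaps), measuring from the bottom-left corner of the bounding box.
Rectangular body: 5.2 × 4.2, A = 21.84 in², y = 2.1 in, Ī = 32.105 in⁴.
Semicircular cap: semicircle r = 2.6, A = 10.619 in², y = 5.3035 in, Ī = 5.0156 in⁴.
Centroid: ȳ = ΣA·y / ΣA = 3.148 in.
Transfer each piece to the horizontal axis through the centroid using Ī + A·d² with d = y − 3.148:
  rectangular body: d = -1.048 in → contributes +56.091 in⁴
  semicircular cap: d = 2.1555 in → contributes +54.351 in⁴
Total I = 110.44 in⁴.

Ix ≈ 110 in⁴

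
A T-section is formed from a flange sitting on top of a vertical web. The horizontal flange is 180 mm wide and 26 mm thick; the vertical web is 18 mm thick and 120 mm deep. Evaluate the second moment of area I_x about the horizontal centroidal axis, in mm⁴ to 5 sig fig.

I_x ≈ 1.0731 × 10⁷ mm⁴

Break the section into simple shapes (no overlaps), measuring from the bottom-left corner of the bounding box.
Flange: 180 × 26, A = 4 680 mm², y = 133 mm, Ī = 263 640 mm⁴.
Web: 18 × 120, A = 2 160 mm², y = 60 mm, Ī = 2 592 000 mm⁴.
Centroid: ȳ = ΣA·y / ΣA = 109.9474 mm.
Transfer each piece to the horizontal centroidal axis using Ī + A·d² with d = y − 109.9474:
  flange: d = 23.05263 mm → contributes +2 750 703 mm⁴
  web: d = -49.94737 mm → contributes +7 980 638 mm⁴
Total I = 10 731 341 mm⁴.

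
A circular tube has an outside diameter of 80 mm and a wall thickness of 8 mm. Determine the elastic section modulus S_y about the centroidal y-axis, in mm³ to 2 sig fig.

S_y ≈ 3.0 × 10⁴ mm³

Split into non-overlapping primitives; take the origin at the lower-left of the bounding box.
Outer circle: ⌀80, A = 5 027 mm², x = 40 mm, Ī = 2 010 619 mm⁴.
Bore (subtracted): ⌀64, A = 3 217 mm², x = 40 mm, Ī = 823 550 mm⁴.
By symmetry the centroid is at mid-width, x̄ = 40 mm.
All pieces are centred on the centroidal y-axis, so I = ΣĪ (holes subtracted) = 1 187 070 mm⁴.
Extreme fibre distance c = 40 mm; S = I/c = 29 677 mm³.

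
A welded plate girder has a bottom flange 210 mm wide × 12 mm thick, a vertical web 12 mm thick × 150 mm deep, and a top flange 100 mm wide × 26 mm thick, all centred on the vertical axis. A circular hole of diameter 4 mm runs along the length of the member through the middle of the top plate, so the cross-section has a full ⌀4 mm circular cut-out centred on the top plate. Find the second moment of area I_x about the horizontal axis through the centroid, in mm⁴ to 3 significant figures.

I_x ≈ 4.00 × 10⁷ mm⁴

Treat the section as a set of non-overlapping primitives; coordinates are from the bounding-box lower-left.
Bottom plate: 210 × 12, A = 2 520 mm², y = 6 mm, Ī = 30 240 mm⁴.
Web plate: 12 × 150, A = 1 800 mm², y = 87 mm, Ī = 3 375 000 mm⁴.
Top plate: 100 × 26, A = 2 600 mm², y = 175 mm, Ī = 146 467 mm⁴.
Hole (subtracted): ⌀4, A = 12.566 mm², y = 175 mm, Ī = 12.566 mm⁴.
Centroid: ȳ = ΣA·y / ΣA = 90.413 mm.
Transfer each piece to the horizontal axis through the centroid using Ī + A·d² with d = y − 90.413:
  bottom plate: d = -84.413 mm → contributes +17 986 581 mm⁴
  web plate: d = -3.4129 mm → contributes +3 395 966 mm⁴
  top plate: d = 84.587 mm → contributes +18 749 422 mm⁴
  hole: d = 84.587 mm → contributes −89 925 mm⁴
Total I = 40 042 045 mm⁴.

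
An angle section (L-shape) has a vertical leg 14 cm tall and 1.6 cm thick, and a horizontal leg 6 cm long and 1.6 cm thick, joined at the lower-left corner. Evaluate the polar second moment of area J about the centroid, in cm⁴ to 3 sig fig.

Split into non-overlapping primitives; take the origin at the lower-left of the bounding box.
Vertical leg: 1.6 × 14, A = 22.4 cm², y = 7 cm, Ī = 365.87 cm⁴.
Horizontal leg (remainder): 4.4 × 1.6, A = 7.04 cm², y = 0.8 cm, Ī = 1.5019 cm⁴.
Centroid: ȳ = ΣA·y / ΣA = 5.5174 cm.
Transfer each piece to the centroidal x-axis using Ī + A·d² with d = y − 5.5174:
  vertical leg: d = 1.4826 cm → contributes +415.1 cm⁴
  horizontal leg (remainder): d = -4.7174 cm → contributes +158.17 cm⁴
Total I = 573.27 cm⁴.
For the y-axis: x̄ = 1.5174 cm.
Repeating about the centroidal y-axis gives I_y = 64.345 cm⁴.
Polar second moment: J = I_x + I_y = 637.62 cm⁴.

J ≈ 638 cm⁴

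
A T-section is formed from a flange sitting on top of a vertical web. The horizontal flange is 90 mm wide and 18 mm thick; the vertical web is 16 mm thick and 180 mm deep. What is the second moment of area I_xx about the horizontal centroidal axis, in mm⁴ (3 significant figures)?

Treat the section as a set of non-overlapping primitives; coordinates are from the bounding-box lower-left.
Flange: 90 × 18, A = 1 620 mm², y = 189 mm, Ī = 43 740 mm⁴.
Web: 16 × 180, A = 2 880 mm², y = 90 mm, Ī = 7 776 000 mm⁴.
Centroid: ȳ = ΣA·y / ΣA = 125.64 mm.
Transfer each piece to the horizontal centroidal axis using Ī + A·d² with d = y − 125.64:
  flange: d = 63.36 mm → contributes +6 547 213 mm⁴
  web: d = -35.64 mm → contributes +11 434 204 mm⁴
Total I = 17 981 417 mm⁴.

I_xx ≈ 1.80 × 10⁷ mm⁴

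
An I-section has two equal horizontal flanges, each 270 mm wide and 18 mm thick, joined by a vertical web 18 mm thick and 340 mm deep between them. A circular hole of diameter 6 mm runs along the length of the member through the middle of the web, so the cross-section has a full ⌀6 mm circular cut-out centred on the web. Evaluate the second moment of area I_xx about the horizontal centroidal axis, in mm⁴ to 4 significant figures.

Split into non-overlapping primitives; take the origin at the lower-left of the bounding box.
Bottom flange: 270 × 18, A = 4 860 mm², y = 9 mm, Ī = 131 220 mm⁴.
Web: 18 × 340, A = 6 120 mm², y = 188 mm, Ī = 58 956 000 mm⁴.
Top flange: 270 × 18, A = 4 860 mm², y = 367 mm, Ī = 131 220 mm⁴.
Hole (subtracted): ⌀6, A = 28.2743 mm², y = 188 mm, Ī = 63.6173 mm⁴.
By symmetry the centroid is at mid-height, ȳ = 188 mm.
Transfer each piece to the horizontal centroidal axis using Ī + A·d² with d = y − 188:
  bottom flange: d = -179 mm → contributes +155 850 480 mm⁴
  web: d = 0 mm → contributes +58 956 000 mm⁴
  top flange: d = 179 mm → contributes +155 850 480 mm⁴
  hole: d = 0 mm → contributes −63.6173 mm⁴
Total I = 370 656 896 mm⁴.

I_xx ≈ 3.707 × 10⁸ mm⁴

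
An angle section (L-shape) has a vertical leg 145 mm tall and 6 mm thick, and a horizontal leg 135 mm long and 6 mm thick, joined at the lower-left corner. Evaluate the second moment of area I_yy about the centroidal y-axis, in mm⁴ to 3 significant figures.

I_yy ≈ 2.94 × 10⁶ mm⁴

Treat the section as a set of non-overlapping primitives; coordinates are from the bounding-box lower-left.
Vertical leg: 6 × 145, A = 870 mm², x = 3 mm, Ī = 2 610 mm⁴.
Horizontal leg (remainder): 129 × 6, A = 774 mm², x = 70.5 mm, Ī = 1 073 345 mm⁴.
Centroid: x̄ = ΣA·x / ΣA = 34.779 mm.
Transfer each piece to the centroidal y-axis using Ī + A·d² with d = x − 34.779:
  vertical leg: d = -31.779 mm → contributes +881 238 mm⁴
  horizontal leg (remainder): d = 35.721 mm → contributes +2 060 950 mm⁴
Total I = 2 942 188 mm⁴.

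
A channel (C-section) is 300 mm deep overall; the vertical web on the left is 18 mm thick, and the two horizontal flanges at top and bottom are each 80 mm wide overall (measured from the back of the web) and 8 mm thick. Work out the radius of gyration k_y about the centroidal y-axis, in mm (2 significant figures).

Split into non-overlapping primitives; take the origin at the lower-left of the bounding box.
Web: 18 × 300, A = 5 400 mm², x = 9 mm, Ī = 145 800 mm⁴.
Top flange (beyond web): 62 × 8, A = 496 mm², x = 49 mm, Ī = 158 885 mm⁴.
Bottom flange (beyond web): 62 × 8, A = 496 mm², x = 49 mm, Ī = 158 885 mm⁴.
Centroid: x̄ = ΣA·x / ΣA = 15.21 mm.
Transfer each piece to the centroidal y-axis using Ī + A·d² with d = x − 15.21:
  web: d = -6.208 mm → contributes +353 896 mm⁴
  top flange (beyond web): d = 33.79 mm → contributes +725 275 mm⁴
  bottom flange (beyond web): d = 33.79 mm → contributes +725 275 mm⁴
Total I = 1 804 447 mm⁴.
Radius of gyration: k = √(I/A) = √(1 804 447 / 6 392) = 16.8 mm.

k_y ≈ 17 mm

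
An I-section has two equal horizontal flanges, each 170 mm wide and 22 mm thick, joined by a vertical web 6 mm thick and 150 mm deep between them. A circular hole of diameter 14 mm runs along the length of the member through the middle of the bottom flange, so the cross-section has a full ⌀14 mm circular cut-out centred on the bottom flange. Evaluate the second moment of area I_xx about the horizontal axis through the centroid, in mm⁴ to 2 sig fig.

Decompose the section into non-overlapping parts with the origin at the bottom-left of its bounding rectangle.
Bottom flange: 170 × 22, A = 3 740 mm², y = 11 mm, Ī = 150 847 mm⁴.
Web: 6 × 150, A = 900 mm², y = 97 mm, Ī = 1 687 500 mm⁴.
Top flange: 170 × 22, A = 3 740 mm², y = 183 mm, Ī = 150 847 mm⁴.
Hole (subtracted): ⌀14, A = 153.9 mm², y = 11 mm, Ī = 1 886 mm⁴.
Centroid: ȳ = ΣA·y / ΣA = 98.61 mm.
Transfer each piece to the horizontal axis through the centroid using Ī + A·d² with d = y − 98.61:
  bottom flange: d = -87.61 mm → contributes +28 856 841 mm⁴
  web: d = -1.609 mm → contributes +1 689 831 mm⁴
  top flange: d = 84.39 mm → contributes +26 786 306 mm⁴
  hole: d = -87.61 mm → contributes −1 183 422 mm⁴
Total I = 56 149 556 mm⁴.

I_xx ≈ 5.6 × 10⁷ mm⁴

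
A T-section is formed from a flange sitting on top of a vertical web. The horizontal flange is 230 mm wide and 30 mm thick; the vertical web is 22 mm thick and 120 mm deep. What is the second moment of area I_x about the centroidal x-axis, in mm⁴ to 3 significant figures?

Split into non-overlapping primitives; take the origin at the lower-left of the bounding box.
Flange: 230 × 30, A = 6 900 mm², y = 135 mm, Ī = 517 500 mm⁴.
Web: 22 × 120, A = 2 640 mm², y = 60 mm, Ī = 3 168 000 mm⁴.
Centroid: ȳ = ΣA·y / ΣA = 114.25 mm.
Transfer each piece to the centroidal x-axis using Ī + A·d² with d = y − 114.25:
  flange: d = 20.755 mm → contributes +3 489 732 mm⁴
  web: d = -54.245 mm → contributes +10 936 334 mm⁴
Total I = 14 426 066 mm⁴.

I_x ≈ 1.44 × 10⁷ mm⁴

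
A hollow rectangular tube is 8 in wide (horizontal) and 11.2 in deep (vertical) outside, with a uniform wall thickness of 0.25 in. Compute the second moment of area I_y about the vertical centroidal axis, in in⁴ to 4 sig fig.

Break the section into simple shapes (no overlaps), measuring from the bottom-left corner of the bounding box.
Outer rectangle: 8 × 11.2, A = 89.6 in², x = 4 in, Ī = 477.867 in⁴.
Inner void (subtracted): 7.5 × 10.7, A = 80.25 in², x = 4 in, Ī = 376.172 in⁴.
By symmetry the centroid is at mid-width, x̄ = 4 in.
All pieces are centred on the vertical centroidal axis, so I = ΣĪ (holes subtracted) = 101.695 in⁴.

I_y ≈ 101.7 in⁴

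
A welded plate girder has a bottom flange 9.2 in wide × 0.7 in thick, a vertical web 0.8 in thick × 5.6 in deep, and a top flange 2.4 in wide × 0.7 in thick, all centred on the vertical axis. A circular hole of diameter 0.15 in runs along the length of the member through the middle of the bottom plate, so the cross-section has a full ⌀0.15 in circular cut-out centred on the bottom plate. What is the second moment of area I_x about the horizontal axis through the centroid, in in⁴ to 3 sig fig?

Decompose the section into non-overlapping parts with the origin at the bottom-left of its bounding rectangle.
Bottom plate: 9.2 × 0.7, A = 6.44 in², y = 0.35 in, Ī = 0.26297 in⁴.
Web plate: 0.8 × 5.6, A = 4.48 in², y = 3.5 in, Ī = 11.708 in⁴.
Top plate: 2.4 × 0.7, A = 1.68 in², y = 6.65 in, Ī = 0.0686 in⁴.
Hole (subtracted): ⌀0.15, A = 0.017671 in², y = 0.35 in, Ī = 0.00002485 in⁴.
Centroid: ȳ = ΣA·y / ΣA = 2.3128 in.
Transfer each piece to the horizontal axis through the centroid using Ī + A·d² with d = y − 2.3128:
  bottom plate: d = -1.9628 in → contributes +25.072 in⁴
  web plate: d = 1.1872 in → contributes +18.023 in⁴
  top plate: d = 4.3372 in → contributes +31.672 in⁴
  hole: d = -1.9628 in → contributes −0.068102 in⁴
Total I = 74.699 in⁴.

I_x ≈ 74.7 in⁴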